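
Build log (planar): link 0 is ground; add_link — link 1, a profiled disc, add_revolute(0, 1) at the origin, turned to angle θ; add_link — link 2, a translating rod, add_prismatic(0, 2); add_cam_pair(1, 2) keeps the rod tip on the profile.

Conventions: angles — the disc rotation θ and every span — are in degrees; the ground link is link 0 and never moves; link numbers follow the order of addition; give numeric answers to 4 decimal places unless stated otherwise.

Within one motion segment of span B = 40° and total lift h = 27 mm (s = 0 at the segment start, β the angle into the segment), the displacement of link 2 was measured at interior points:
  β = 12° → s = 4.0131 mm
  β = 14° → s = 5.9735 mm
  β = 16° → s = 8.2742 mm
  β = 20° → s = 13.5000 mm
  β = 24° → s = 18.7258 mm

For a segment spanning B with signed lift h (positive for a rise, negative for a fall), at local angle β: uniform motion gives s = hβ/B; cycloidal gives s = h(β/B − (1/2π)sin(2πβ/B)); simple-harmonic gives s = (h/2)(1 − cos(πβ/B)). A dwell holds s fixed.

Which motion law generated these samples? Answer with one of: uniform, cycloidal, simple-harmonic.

candidates at β/B = r: uniform s = h·r (linear in β); cycloidal s = h·(r − sin(2πr)/(2π)); simple-harmonic s = (h/2)(1 − cos(πr))
β=12°: printed 4.0131 | uniform 8.1000, cycloidal 4.0131, simple-harmonic 5.5649
β=14°: printed 5.9735 | uniform 9.4500, cycloidal 5.9735, simple-harmonic 7.3711
β=16°: printed 8.2742 | uniform 10.8000, cycloidal 8.2742, simple-harmonic 9.3283
β=20°: printed 13.5000 | uniform 13.5000, cycloidal 13.5000, simple-harmonic 13.5000
β=24°: printed 18.7258 | uniform 16.2000, cycloidal 18.7258, simple-harmonic 17.6717
only one law matches every sample → cycloidal

cycloidal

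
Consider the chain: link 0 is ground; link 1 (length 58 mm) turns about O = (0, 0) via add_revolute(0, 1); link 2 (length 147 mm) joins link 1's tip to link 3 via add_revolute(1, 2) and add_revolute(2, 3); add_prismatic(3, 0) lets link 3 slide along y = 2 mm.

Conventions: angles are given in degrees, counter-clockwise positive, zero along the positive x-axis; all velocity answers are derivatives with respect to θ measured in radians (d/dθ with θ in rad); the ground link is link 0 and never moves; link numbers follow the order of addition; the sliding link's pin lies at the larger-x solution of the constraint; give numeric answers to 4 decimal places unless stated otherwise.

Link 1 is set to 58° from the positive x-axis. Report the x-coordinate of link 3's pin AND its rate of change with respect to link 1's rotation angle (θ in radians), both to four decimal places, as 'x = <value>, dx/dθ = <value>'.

geometry: r = 58 mm, L = 147 mm, e = 2 mm
crank pin P = (r cos θ, r sin θ) = (30.735317, 49.186790)
h = r sin θ − e = 49.186790 − 2 = 47.186790
x = r cos θ + √(L² − h²) = 30.735317 + 139.220713 = 169.956030
dx/dθ = −r sin θ − h·r cos θ/√(L² − h²) (θ in radians; h = 47.186790) = -59.604068

x = 169.9560, dx/dθ = -59.6041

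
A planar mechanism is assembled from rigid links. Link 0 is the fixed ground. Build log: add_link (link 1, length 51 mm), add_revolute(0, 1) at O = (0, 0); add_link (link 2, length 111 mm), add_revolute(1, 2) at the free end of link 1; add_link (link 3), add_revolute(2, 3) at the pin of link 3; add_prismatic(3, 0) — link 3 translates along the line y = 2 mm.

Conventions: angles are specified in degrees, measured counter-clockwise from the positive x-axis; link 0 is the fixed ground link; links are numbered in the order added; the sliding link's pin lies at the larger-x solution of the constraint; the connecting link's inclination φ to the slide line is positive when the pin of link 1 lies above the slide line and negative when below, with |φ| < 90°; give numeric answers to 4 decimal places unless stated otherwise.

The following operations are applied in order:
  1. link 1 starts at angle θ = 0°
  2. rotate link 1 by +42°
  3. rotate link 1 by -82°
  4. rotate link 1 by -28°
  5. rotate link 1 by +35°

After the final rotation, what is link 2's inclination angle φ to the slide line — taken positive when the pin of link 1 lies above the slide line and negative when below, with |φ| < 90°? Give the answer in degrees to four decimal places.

geometry: r = 51 mm, L = 111 mm, e = 2 mm; θ starts at 0°
rotate link 1 by +42°: θ ← 0° +42° = 42°
rotate link 1 by -82°: θ ← 42° -82° = -40°
rotate link 1 by -28°: θ ← -40° -28° = -68°
rotate link 1 by +35°: θ ← -68° +35° = -33°
h = r sin θ − e = -27.776591 − 2 = -29.776591
sin φ = h / L = -29.776591 / 111 = -0.26825757
φ = arcsin(-0.26825757) = -15.560609°

-15.5606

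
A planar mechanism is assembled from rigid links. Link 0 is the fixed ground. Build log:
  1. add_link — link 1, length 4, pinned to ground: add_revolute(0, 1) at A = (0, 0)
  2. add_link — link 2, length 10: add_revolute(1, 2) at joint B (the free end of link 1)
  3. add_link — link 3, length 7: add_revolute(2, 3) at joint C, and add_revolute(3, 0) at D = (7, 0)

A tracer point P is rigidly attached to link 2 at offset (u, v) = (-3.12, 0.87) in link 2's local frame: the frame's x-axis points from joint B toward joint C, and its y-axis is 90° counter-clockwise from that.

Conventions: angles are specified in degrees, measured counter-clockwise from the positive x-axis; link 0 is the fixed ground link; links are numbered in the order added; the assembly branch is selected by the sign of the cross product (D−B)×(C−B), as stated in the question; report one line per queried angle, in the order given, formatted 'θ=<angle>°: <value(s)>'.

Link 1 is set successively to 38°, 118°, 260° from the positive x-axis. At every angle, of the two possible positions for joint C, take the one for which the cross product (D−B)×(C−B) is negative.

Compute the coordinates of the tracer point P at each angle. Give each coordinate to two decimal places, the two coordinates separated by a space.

A=(0,0), D=(7.00,0)
θ=38°: B = A + 4.00·(cos38°, sin38°) = (3.1520, 2.4626)
θ=38°: |BD| = 4.5685
θ=38°: circle(B,10.00) ∩ circle(D,7.00): a=7.8659, h=6.1747
θ=38°:   candidates: C₊=(13.1058,3.4234) cross=28.209; C₋=(6.4489,-6.9783) cross=-28.209
θ=38°:   branch - wants cross < 0 → take C=(6.4489,-6.9783) (cross=-28.209)
θ=38°: ex = (C−B)/|BC| = (0.3297,-0.9441); ey = (0.9441,0.3297)
θ=38°: P = B + -3.12·ex + 0.87·ey = (2.9448,5.6950)
θ=118°: B = A + 4.00·(cos118°, sin118°) = (-1.8779, 3.5318)
θ=118°: |BD| = 9.5546
θ=118°: circle(B,10.00) ∩ circle(D,7.00): a=7.4462, h=6.6749
θ=118°:   candidates: C₊=(7.5082,6.9815) cross=63.776; C₋=(2.5736,-5.4228) cross=-63.776
θ=118°:   branch - wants cross < 0 → take C=(2.5736,-5.4228) (cross=-63.776)
θ=118°: ex = (C−B)/|BC| = (0.4451,-0.8955); ey = (0.8955,0.4451)
θ=118°: P = B + -3.12·ex + 0.87·ey = (-2.4877,6.7129)
θ=260°: B = A + 4.00·(cos260°, sin260°) = (-0.6946, -3.9392)
θ=260°: |BD| = 8.6443
θ=260°: circle(B,10.00) ∩ circle(D,7.00): a=7.2721, h=6.8642
θ=260°:   candidates: C₊=(2.6505,5.4847) cross=59.336; C₋=(8.9065,-6.7354) cross=-59.336
θ=260°:   branch - wants cross < 0 → take C=(8.9065,-6.7354) (cross=-59.336)
θ=260°: ex = (C−B)/|BC| = (0.9601,-0.2796); ey = (0.2796,0.9601)
θ=260°: P = B + -3.12·ex + 0.87·ey = (-3.4469,-2.2315)

θ=38°: 2.94 5.70
θ=118°: -2.49 6.71
θ=260°: -3.45 -2.23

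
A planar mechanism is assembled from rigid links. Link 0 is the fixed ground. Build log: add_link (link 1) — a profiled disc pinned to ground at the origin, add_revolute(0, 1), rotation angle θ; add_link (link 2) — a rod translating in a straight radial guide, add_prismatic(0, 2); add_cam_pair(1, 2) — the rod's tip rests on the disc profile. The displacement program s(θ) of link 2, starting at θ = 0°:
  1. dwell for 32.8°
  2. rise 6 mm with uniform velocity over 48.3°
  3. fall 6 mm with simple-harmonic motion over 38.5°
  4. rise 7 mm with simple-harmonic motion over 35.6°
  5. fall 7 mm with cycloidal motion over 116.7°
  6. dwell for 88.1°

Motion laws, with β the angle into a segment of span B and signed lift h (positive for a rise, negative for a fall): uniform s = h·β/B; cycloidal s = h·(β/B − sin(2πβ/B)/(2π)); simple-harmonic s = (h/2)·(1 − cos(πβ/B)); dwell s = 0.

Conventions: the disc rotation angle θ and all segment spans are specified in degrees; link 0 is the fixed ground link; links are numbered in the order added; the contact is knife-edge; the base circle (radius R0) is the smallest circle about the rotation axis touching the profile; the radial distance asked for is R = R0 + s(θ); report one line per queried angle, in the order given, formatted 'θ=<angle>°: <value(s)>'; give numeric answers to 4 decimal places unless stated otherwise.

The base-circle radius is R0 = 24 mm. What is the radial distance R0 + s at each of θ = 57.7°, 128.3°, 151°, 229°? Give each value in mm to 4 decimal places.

seg 1 [0°–32.8°] dwell: s stays 0.0000
seg 2 [32.8°–81.1°] uniform, h=6: θ=57.7° here. β=24.9, B=48.3. 6·24.9/48.3 = 3.0932 → s = 3.0932
seg 2 [32.8°–81.1°] uniform, h=6: full span → s += 6 → s = 6.0000
seg 3 [81.1°–119.6°] simple-harmonic, h=-6: full span → s += -6 → s = 0.0000
seg 4 [119.6°–155.2°] simple-harmonic, h=7: θ=128.3° here. β=8.7, B=35.6. 7/2·(1 − cos(π·0.2444)) = 0.9818 → s = 0.9818
seg 4 [119.6°–155.2°] simple-harmonic, h=7: θ=151° here. β=31.4, B=35.6. 7/2·(1 − cos(π·0.8820)) = 6.7623 → s = 6.7623
seg 4 [119.6°–155.2°] simple-harmonic, h=7: full span → s += 7 → s = 7.0000
seg 5 [155.2°–271.9°] cycloidal, h=-7: θ=229° here. β=73.8, B=116.7. -7·(0.6324 − sin(2π·0.6324)/(2π)) = -5.2502 → s = 1.7498
θ=57.7°: R = R0 + s = 24 + 3.0932 = 27.0932
θ=128.3°: R = R0 + s = 24 + 0.9818 = 24.9818
θ=151°: R = R0 + s = 24 + 6.7623 = 30.7623
θ=229°: R = R0 + s = 24 + 1.7498 = 25.7498

θ=57.7°: 27.0932
θ=128.3°: 24.9818
θ=151°: 30.7623
θ=229°: 25.7498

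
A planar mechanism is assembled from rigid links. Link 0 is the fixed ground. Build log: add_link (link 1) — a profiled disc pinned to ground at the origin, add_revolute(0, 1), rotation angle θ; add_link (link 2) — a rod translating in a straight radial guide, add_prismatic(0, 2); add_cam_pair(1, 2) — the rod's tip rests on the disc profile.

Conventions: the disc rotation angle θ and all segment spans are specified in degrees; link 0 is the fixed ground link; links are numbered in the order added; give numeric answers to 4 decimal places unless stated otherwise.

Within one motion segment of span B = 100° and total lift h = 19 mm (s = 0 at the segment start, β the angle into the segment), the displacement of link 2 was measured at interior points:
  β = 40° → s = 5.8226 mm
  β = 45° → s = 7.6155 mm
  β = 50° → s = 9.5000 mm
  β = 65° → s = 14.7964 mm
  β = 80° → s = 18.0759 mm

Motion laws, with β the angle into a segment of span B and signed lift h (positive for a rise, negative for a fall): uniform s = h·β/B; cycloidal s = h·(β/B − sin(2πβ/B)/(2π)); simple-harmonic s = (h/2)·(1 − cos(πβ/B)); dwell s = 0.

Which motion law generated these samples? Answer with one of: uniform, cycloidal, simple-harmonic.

candidates at β/B = r: uniform s = h·r (linear in β); cycloidal s = h·(r − sin(2πr)/(2π)); simple-harmonic s = (h/2)(1 − cos(πr))
β=40°: printed 5.8226 | uniform 7.6000, cycloidal 5.8226, simple-harmonic 6.5643
β=45°: printed 7.6155 | uniform 8.5500, cycloidal 7.6155, simple-harmonic 8.0139
β=50°: printed 9.5000 | uniform 9.5000, cycloidal 9.5000, simple-harmonic 9.5000
β=65°: printed 14.7964 | uniform 12.3500, cycloidal 14.7964, simple-harmonic 13.8129
β=80°: printed 18.0759 | uniform 15.2000, cycloidal 18.0759, simple-harmonic 17.1857
only one law matches every sample → cycloidal

cycloidal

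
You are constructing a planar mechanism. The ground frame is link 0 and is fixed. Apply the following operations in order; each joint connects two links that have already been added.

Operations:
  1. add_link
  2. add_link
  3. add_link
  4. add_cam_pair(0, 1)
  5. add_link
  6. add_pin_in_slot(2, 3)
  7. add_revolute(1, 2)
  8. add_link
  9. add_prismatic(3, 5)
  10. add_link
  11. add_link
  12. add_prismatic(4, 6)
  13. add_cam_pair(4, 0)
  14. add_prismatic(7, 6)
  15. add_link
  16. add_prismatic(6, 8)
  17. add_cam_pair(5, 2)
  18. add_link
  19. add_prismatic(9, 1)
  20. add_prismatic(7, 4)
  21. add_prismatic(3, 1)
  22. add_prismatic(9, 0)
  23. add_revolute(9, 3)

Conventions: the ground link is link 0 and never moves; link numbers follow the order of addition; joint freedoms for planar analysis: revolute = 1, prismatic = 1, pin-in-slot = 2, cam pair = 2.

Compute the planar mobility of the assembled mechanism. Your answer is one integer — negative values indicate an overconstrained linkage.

ground; <1,0,0>
#1 <2,0,0>
#2 <3,0,0>
#3 <4,0,0>
C:0↔1 J2 <4,0,1>
#4 <5,0,1>
PS:2↔3 J2 <5,0,2>
R:1↔2 J1 <5,1,2>
#5 <6,1,2>
P:3↔5 J1 <6,2,2>
#6 <7,2,2>
#7 <8,2,2>
P:4↔6 J1 <8,3,2>
C:4↔0 J2 <8,3,3>
P:7↔6 J1 <8,4,3>
#8 <9,4,3>
P:6↔8 J1 <9,5,3>
C:5↔2 J2 <9,5,4>
#9 <10,5,4>
P:9↔1 J1 <10,6,4>
P:7↔4 J1 <10,7,4>
P:3↔1 J1 <10,8,4>
P:9↔0 J1 <10,9,4>
R:9↔3 J1 <10,10,4>
3×9 − 2×10 − 1×4 = 3

M = 3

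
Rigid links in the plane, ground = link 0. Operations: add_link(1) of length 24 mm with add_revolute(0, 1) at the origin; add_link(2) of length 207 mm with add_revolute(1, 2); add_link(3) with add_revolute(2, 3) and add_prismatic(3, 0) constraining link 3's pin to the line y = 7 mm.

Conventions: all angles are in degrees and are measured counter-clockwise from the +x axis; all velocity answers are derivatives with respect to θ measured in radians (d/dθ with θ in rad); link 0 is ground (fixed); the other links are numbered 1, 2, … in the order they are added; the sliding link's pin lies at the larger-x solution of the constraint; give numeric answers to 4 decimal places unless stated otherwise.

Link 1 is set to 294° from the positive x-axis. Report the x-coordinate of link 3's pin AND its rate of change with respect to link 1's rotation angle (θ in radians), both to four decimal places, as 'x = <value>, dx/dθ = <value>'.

geometry: r = 24 mm, L = 207 mm, e = 7 mm
crank pin P = (r cos θ, r sin θ) = (9.761679, -21.925091)
h = r sin θ − e = -21.925091 − 7 = -28.925091
x = r cos θ + √(L² − h²) = 9.761679 + 204.969117 = 214.730797
dx/dθ = −r sin θ − h·r cos θ/√(L² − h²) (θ in radians; h = -28.925091) = 23.302652

x = 214.7308, dx/dθ = 23.3027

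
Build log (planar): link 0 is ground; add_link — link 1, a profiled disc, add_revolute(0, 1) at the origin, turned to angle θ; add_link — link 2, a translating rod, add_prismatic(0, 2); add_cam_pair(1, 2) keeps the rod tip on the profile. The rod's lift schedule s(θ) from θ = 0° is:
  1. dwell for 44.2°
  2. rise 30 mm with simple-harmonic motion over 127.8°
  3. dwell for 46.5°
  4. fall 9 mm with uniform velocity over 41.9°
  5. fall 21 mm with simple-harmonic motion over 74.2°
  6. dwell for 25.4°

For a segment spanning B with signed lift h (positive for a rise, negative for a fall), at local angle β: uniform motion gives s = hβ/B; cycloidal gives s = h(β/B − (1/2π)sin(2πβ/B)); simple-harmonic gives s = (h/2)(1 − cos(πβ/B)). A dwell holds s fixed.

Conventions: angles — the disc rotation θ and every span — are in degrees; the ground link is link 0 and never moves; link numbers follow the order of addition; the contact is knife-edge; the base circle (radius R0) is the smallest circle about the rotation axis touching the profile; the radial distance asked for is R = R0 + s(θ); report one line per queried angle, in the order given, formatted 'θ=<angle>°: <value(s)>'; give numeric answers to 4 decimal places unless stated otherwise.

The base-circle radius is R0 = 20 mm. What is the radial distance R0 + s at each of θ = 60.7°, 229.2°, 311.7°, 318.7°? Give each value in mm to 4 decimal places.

seg 1 [0°–44.2°] dwell: s stays 0.0000
seg 2 [44.2°–172°] simple-harmonic, h=30: θ=60.7° here. β=16.5, B=127.8. 30/2·(1 − cos(π·0.1291)) = 1.2170 → s = 1.2170
seg 2 [44.2°–172°] simple-harmonic, h=30: full span → s += 30 → s = 30.0000
seg 3 [172°–218.5°] dwell: s stays 30.0000
seg 4 [218.5°–260.4°] uniform, h=-9: θ=229.2° here. β=10.7, B=41.9. -9·10.7/41.9 = -2.2983 → s = 27.7017
seg 4 [218.5°–260.4°] uniform, h=-9: full span → s += -9 → s = 21.0000
seg 5 [260.4°–334.6°] simple-harmonic, h=-21: θ=311.7° here. β=51.3, B=74.2. -21/2·(1 − cos(π·0.6914)) = -16.4393 → s = 4.5607
seg 5 [260.4°–334.6°] simple-harmonic, h=-21: θ=318.7° here. β=58.3, B=74.2. -21/2·(1 − cos(π·0.7857)) = -18.7092 → s = 2.2908
θ=60.7°: R = R0 + s = 20 + 1.2170 = 21.2170
θ=229.2°: R = R0 + s = 20 + 27.7017 = 47.7017
θ=311.7°: R = R0 + s = 20 + 4.5607 = 24.5607
θ=318.7°: R = R0 + s = 20 + 2.2908 = 22.2908

θ=60.7°: 21.2170
θ=229.2°: 47.7017
θ=311.7°: 24.5607
θ=318.7°: 22.2908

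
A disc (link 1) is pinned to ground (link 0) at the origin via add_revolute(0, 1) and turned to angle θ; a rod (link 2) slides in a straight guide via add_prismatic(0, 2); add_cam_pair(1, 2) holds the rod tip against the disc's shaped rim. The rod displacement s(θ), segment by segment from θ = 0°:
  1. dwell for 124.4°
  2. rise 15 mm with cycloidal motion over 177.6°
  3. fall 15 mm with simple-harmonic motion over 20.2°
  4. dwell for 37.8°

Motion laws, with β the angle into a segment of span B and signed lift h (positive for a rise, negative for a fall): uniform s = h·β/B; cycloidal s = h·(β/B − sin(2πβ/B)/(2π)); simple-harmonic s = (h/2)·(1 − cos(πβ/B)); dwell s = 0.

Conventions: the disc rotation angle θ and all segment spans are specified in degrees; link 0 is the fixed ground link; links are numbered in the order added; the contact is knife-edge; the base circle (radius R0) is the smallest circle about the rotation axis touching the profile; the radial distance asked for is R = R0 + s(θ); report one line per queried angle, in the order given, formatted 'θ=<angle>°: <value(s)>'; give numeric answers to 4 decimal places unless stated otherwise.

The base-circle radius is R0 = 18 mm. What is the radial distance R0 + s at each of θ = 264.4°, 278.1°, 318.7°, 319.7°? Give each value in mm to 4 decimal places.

segment 1 (0° to 124.4°, dwell): s unchanged at 0.0000
θ = 264.4° falls in segment 2 (124.4° to 302°, cycloidal, h = 15): β = 264.4 − 124.4 = 140°, B = 177.6°; Δs = 15·(0.7883 − sin(2π·0.7883)/(2π)) = 14.1429; s = 0.0000 + 14.1429 = 14.1429
θ = 278.1° falls in segment 2 (124.4° to 302°, cycloidal, h = 15): β = 278.1 − 124.4 = 153.7°, B = 177.6°; Δs = 15·(0.8654 − sin(2π·0.8654)/(2π)) = 14.7679; s = 0.0000 + 14.7679 = 14.7679
segment 2 (124.4° to 302°, cycloidal, h = 15) is passed completely: s = 0.0000 + (15) = 15.0000
θ = 318.7° falls in segment 3 (302° to 322.2°, simple-harmonic, h = -15): β = 318.7 − 302 = 16.7°, B = 20.2°; Δs = -15/2·(1 − cos(π·0.8267)) = -13.9160; s = 15.0000 − 13.9160 = 1.0840
θ = 319.7° falls in segment 3 (302° to 322.2°, simple-harmonic, h = -15): β = 319.7 − 302 = 17.7°, B = 20.2°; Δs = -15/2·(1 − cos(π·0.8762)) = -14.4402; s = 15.0000 − 14.4402 = 0.5598
θ=264.4°: R = R0 + s = 18 + 14.1429 = 32.1429
θ=278.1°: R = R0 + s = 18 + 14.7679 = 32.7679
θ=318.7°: R = R0 + s = 18 + 1.0840 = 19.0840
θ=319.7°: R = R0 + s = 18 + 0.5598 = 18.5598

θ=264.4°: 32.1429
θ=278.1°: 32.7679
θ=318.7°: 19.0840
θ=319.7°: 18.5598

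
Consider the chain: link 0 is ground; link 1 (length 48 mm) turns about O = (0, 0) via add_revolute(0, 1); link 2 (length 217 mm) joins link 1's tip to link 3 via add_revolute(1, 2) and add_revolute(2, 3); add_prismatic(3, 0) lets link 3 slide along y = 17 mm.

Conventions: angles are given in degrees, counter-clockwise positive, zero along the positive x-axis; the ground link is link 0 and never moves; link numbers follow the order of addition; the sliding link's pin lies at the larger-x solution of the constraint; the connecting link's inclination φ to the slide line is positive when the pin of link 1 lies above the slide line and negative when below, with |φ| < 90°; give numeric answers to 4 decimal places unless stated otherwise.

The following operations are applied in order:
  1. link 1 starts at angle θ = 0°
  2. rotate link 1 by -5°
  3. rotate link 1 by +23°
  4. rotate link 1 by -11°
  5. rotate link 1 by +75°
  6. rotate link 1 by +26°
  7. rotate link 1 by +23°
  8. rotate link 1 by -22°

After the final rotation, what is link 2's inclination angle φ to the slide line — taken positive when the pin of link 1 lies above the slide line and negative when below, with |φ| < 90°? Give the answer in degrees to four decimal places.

geometry: r = 48 mm, L = 217 mm, e = 17 mm; θ starts at 0°
rotate link 1 by -5°: θ ← 0° -5° = -5°
rotate link 1 by +23°: θ ← -5° +23° = 18°
rotate link 1 by -11°: θ ← 18° -11° = 7°
rotate link 1 by +75°: θ ← 7° +75° = 82°
rotate link 1 by +26°: θ ← 82° +26° = 108°
rotate link 1 by +23°: θ ← 108° +23° = 131°
rotate link 1 by -22°: θ ← 131° -22° = 109°
h = r sin θ − e = 45.384892 − 17 = 28.384892
sin φ = h / L = 28.384892 / 217 = 0.13080595
φ = arcsin(0.13080595) = 7.516168°

7.5162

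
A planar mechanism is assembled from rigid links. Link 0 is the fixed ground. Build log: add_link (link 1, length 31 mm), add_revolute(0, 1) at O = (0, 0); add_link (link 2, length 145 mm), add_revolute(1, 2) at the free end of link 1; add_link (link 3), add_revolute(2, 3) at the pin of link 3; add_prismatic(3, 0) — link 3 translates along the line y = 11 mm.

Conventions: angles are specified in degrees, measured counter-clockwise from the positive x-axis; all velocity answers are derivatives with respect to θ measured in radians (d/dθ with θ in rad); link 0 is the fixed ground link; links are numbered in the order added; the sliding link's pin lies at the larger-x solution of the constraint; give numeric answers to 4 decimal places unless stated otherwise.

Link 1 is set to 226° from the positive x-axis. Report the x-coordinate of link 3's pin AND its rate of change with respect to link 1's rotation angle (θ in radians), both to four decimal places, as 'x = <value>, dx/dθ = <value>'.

geometry: r = 31 mm, L = 145 mm, e = 11 mm
crank pin P = (r cos θ, r sin θ) = (-21.534409, -22.299534)
h = r sin θ − e = -22.299534 − 11 = -33.299534
x = r cos θ + √(L² − h²) = -21.534409 + 141.124559 = 119.590149
dx/dθ = −r sin θ − h·r cos θ/√(L² − h²) (θ in radians; h = -33.299534) = 17.218308

x = 119.5901, dx/dθ = 17.2183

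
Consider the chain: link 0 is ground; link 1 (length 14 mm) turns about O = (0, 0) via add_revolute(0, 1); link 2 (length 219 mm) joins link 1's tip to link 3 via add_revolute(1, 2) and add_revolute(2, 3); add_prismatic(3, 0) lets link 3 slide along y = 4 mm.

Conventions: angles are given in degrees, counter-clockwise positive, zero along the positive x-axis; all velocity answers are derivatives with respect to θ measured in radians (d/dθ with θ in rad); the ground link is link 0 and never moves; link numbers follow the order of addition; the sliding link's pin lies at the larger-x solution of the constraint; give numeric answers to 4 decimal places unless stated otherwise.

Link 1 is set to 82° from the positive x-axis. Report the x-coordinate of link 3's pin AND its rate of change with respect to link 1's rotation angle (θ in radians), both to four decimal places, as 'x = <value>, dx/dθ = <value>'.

geometry: r = 14 mm, L = 219 mm, e = 4 mm
crank pin P = (r cos θ, r sin θ) = (1.948423, 13.863753)
h = r sin θ − e = 13.863753 − 4 = 9.863753
x = r cos θ + √(L² − h²) = 1.948423 + 218.777756 = 220.726179
dx/dθ = −r sin θ − h·r cos θ/√(L² − h²) (θ in radians; h = 9.863753) = -13.951599

x = 220.7262, dx/dθ = -13.9516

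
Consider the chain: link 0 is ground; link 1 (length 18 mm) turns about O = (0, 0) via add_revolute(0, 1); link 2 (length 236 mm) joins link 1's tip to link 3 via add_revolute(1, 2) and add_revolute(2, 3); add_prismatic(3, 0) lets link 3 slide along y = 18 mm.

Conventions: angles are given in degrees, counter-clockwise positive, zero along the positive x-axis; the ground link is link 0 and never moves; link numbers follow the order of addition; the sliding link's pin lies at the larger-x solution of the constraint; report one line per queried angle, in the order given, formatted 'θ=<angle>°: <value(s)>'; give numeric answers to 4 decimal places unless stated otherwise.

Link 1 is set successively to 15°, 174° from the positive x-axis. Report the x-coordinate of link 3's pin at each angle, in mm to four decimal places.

geometry: r = 18 mm, L = 236 mm, e = 18 mm
θ=15°: crank pin P = (r cos θ, r sin θ) = (17.386665, 4.658743)
θ=15°: h = r sin θ − e = 4.658743 − 18 = -13.341257
θ=15°: x = r cos θ + √(L² − h²) = 17.386665 + 235.622603 = 253.009267
θ=174°: crank pin P = (r cos θ, r sin θ) = (-17.901394, 1.881512)
θ=174°: h = r sin θ − e = 1.881512 − 18 = -16.118488
θ=174°: x = r cos θ + √(L² − h²) = -17.901394 + 235.448921 = 217.547527

θ=15°: 253.0093
θ=174°: 217.5475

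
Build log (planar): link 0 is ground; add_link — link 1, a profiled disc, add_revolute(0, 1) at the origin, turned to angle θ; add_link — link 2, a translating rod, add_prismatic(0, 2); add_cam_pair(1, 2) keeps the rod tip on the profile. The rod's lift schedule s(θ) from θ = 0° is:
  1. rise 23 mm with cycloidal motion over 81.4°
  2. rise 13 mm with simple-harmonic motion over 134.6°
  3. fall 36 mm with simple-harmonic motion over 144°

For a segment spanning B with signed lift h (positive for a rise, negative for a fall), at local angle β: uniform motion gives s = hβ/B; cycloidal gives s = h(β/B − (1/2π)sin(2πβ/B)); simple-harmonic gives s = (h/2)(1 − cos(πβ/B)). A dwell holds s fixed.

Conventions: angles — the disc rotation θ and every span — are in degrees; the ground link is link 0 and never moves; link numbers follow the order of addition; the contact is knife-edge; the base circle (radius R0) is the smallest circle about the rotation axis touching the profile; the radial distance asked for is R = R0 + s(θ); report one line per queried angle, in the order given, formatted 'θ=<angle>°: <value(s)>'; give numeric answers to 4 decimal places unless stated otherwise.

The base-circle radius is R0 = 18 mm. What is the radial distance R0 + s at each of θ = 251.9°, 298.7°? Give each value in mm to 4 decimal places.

seg 1 [0°–81.4°] cycloidal, h=23: full span → s += 23 → s = 23.0000
seg 2 [81.4°–216°] simple-harmonic, h=13: full span → s += 13 → s = 36.0000
seg 3 [216°–360°] simple-harmonic, h=-36: θ=251.9° here. β=35.9, B=144. -36/2·(1 − cos(π·0.2493)) = -5.2443 → s = 30.7557
seg 3 [216°–360°] simple-harmonic, h=-36: θ=298.7° here. β=82.7, B=144. -36/2·(1 − cos(π·0.5743)) = -22.1638 → s = 13.8362
θ=251.9°: R = R0 + s = 18 + 30.7557 = 48.7557
θ=298.7°: R = R0 + s = 18 + 13.8362 = 31.8362

θ=251.9°: 48.7557
θ=298.7°: 31.8362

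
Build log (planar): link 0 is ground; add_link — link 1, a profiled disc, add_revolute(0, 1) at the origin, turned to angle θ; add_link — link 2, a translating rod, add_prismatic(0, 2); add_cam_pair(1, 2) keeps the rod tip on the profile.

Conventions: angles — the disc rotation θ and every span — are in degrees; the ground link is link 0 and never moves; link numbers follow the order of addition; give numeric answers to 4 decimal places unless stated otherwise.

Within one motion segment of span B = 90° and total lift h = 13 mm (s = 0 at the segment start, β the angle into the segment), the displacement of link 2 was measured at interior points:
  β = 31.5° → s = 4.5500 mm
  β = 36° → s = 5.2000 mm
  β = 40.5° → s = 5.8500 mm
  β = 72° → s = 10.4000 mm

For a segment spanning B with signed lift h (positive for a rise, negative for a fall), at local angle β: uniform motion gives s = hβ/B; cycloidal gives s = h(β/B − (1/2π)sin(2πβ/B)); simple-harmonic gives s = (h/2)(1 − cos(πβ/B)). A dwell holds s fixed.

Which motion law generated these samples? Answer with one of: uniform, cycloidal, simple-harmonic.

candidates at β/B = r: uniform s = h·r (linear in β); cycloidal s = h·(r − sin(2πr)/(2π)); simple-harmonic s = (h/2)(1 − cos(πr))
β=31.5°: printed 4.5500 | uniform 4.5500, cycloidal 2.8761, simple-harmonic 3.5491
β=36°: printed 5.2000 | uniform 5.2000, cycloidal 3.9839, simple-harmonic 4.4914
β=40.5°: printed 5.8500 | uniform 5.8500, cycloidal 5.2106, simple-harmonic 5.4832
β=72°: printed 10.4000 | uniform 10.4000, cycloidal 12.3677, simple-harmonic 11.7586
only one law matches every sample → uniform

uniform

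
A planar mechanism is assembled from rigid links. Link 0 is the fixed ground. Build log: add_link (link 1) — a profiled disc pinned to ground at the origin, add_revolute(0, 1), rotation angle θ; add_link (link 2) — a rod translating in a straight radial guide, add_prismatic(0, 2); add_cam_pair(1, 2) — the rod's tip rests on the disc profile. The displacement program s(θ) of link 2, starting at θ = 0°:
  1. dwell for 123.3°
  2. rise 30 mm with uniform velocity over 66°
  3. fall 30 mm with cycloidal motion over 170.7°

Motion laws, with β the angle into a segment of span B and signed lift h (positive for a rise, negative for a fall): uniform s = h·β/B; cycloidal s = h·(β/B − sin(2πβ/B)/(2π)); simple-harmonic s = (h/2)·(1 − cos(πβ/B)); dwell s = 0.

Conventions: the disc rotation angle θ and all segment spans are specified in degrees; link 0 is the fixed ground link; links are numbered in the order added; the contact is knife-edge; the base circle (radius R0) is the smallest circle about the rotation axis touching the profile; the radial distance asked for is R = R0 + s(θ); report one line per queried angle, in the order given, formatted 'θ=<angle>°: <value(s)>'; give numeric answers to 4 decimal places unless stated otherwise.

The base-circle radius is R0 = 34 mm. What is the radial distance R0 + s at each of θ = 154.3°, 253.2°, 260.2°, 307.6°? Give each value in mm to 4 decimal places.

seg 1 [0°–123.3°] dwell: s stays 0.0000
seg 2 [123.3°–189.3°] uniform, h=30: θ=154.3° here. β=31, B=66. 30·31/66 = 14.0909 → s = 14.0909
seg 2 [123.3°–189.3°] uniform, h=30: full span → s += 30 → s = 30.0000
seg 3 [189.3°–360°] cycloidal, h=-30: θ=253.2° here. β=63.9, B=170.7. -30·(0.3743 − sin(2π·0.3743)/(2π)) = -7.8401 → s = 22.1599
seg 3 [189.3°–360°] cycloidal, h=-30: θ=260.2° here. β=70.9, B=170.7. -30·(0.4153 − sin(2π·0.4153)/(2π)) = -10.0390 → s = 19.9610
seg 3 [189.3°–360°] cycloidal, h=-30: θ=307.6° here. β=118.3, B=170.7. -30·(0.6930 − sin(2π·0.6930)/(2π)) = -25.2629 → s = 4.7371
θ=154.3°: R = R0 + s = 34 + 14.0909 = 48.0909
θ=253.2°: R = R0 + s = 34 + 22.1599 = 56.1599
θ=260.2°: R = R0 + s = 34 + 19.9610 = 53.9610
θ=307.6°: R = R0 + s = 34 + 4.7371 = 38.7371

θ=154.3°: 48.0909
θ=253.2°: 56.1599
θ=260.2°: 53.9610
θ=307.6°: 38.7371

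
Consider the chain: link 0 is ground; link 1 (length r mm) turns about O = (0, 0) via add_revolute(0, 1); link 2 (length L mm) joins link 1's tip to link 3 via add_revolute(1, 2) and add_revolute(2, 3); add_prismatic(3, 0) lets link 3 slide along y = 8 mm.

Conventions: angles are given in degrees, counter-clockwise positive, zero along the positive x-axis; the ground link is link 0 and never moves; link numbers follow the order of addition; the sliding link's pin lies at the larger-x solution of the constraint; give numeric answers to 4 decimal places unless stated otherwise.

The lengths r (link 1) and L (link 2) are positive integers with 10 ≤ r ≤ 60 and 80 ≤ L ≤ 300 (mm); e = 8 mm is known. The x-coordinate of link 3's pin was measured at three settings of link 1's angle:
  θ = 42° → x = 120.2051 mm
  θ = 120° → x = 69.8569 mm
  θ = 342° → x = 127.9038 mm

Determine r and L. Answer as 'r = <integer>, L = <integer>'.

constraint per measurement: (x − r cos θ)² + (r sin θ − e)² = L²
subtracting the θ₁ and θ₂ equations cancels the r² and L² terms:
r = (x₁² − x₂²) / (2[(x₁cos θ₁ + e sin θ₁) − (x₂cos θ₂ + e sin θ₂)]) = 39.0000 → r = 39
L² = (x₁ − r cos θ₁)² + (r sin θ₁ − e)² = 8649.0043 → L = 93.0000 → L = 93
check at θ₃=342°: x = 127.9038 (printed 127.9038) ✓

r = 39, L = 93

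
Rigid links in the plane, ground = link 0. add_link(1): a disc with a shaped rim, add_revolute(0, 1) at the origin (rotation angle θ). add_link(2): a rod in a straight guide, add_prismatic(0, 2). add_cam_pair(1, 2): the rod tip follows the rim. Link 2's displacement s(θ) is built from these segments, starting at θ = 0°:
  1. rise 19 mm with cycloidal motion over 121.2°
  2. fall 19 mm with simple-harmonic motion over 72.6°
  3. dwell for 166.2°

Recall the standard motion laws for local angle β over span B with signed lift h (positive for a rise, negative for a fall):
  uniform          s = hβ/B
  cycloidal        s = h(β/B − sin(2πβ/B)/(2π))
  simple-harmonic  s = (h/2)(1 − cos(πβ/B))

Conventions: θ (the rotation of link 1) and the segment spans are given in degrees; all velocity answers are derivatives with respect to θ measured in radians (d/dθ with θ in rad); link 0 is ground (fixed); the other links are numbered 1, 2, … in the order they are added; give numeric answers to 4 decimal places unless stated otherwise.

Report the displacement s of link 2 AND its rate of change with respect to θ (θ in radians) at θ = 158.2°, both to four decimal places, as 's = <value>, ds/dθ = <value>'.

segment 1 (0° to 121.2°, cycloidal, h = 19) is passed completely: s = 0.0000 + (19) = 19.0000
θ = 158.2° falls in segment 2 (121.2° to 193.8°, simple-harmonic, h = -19): β = 158.2 − 121.2 = 37°, B = 72.6°; Δs = -19/2·(1 − cos(π·0.5096)) = -9.7877; s = 19.0000 − 9.7877 = 9.2123
velocity in seg [121.2°–193.8°] (simple-harmonic), θ in radians: β = 37° = 0.6458 rad, B = 72.6° = 1.2671 rad; ds/dθ = (πh/(2B)) sin(πβ/B) = (π·(-19)/(2·1.2671)) sin(π·0.5096) = -23.542914 mm/rad

s = 9.2123, ds/dθ = -23.5429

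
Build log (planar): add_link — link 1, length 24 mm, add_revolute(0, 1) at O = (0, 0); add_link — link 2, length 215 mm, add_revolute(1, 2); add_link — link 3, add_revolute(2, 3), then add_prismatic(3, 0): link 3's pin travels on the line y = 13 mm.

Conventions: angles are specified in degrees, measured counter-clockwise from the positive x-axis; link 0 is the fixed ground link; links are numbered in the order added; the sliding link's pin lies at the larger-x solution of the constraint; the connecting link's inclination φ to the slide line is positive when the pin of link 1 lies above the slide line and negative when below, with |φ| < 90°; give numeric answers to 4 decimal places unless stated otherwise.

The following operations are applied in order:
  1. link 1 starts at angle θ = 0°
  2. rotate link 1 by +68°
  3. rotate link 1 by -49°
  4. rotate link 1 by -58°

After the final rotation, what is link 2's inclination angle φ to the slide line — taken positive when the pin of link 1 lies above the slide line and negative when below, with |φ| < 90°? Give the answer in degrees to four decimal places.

geometry: r = 24 mm, L = 215 mm, e = 13 mm; θ starts at 0°
rotate link 1 by +68°: θ ← 0° +68° = 68°
rotate link 1 by -49°: θ ← 68° -49° = 19°
rotate link 1 by -58°: θ ← 19° -58° = -39°
h = r sin θ − e = -15.103689 − 13 = -28.103689
sin φ = h / L = -28.103689 / 215 = -0.13071483
φ = arcsin(-0.13071483) = -7.510902°

-7.5109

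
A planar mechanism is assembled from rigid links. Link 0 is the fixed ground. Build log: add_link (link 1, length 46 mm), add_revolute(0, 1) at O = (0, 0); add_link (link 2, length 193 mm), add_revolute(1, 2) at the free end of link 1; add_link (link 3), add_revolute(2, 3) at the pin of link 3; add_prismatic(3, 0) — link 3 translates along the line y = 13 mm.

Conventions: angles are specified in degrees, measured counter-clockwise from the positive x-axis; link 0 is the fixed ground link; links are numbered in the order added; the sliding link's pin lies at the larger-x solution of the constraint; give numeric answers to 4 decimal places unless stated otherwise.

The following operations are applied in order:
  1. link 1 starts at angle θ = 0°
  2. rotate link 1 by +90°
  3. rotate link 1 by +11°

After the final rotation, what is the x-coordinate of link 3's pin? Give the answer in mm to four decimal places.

geometry: r = 46 mm, L = 193 mm, e = 13 mm; θ starts at 0°
rotate link 1 by +90°: θ ← 0° +90° = 90°
rotate link 1 by +11°: θ ← 90° +11° = 101°
crank pin P = (r cos θ, r sin θ) = (-8.777214, 45.154850)
h = r sin θ − e = 45.154850 − 13 = 32.154850
x = r cos θ + √(L² − h²) = -8.777214 + 190.302563 = 181.525349

181.5253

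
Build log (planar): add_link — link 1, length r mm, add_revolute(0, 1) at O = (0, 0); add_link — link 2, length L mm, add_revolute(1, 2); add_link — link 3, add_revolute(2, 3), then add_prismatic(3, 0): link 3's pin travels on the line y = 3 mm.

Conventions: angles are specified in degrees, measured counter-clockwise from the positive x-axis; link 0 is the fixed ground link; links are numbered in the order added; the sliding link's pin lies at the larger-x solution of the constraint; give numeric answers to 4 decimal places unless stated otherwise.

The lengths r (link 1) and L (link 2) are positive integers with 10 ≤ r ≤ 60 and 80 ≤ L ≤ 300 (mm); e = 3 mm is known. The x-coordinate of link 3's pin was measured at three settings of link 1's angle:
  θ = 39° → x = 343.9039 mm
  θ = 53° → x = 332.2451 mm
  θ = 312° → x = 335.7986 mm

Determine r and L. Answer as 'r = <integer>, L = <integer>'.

constraint per measurement: (x − r cos θ)² + (r sin θ − e)² = L²
subtracting the θ₁ and θ₂ equations cancels the r² and L² terms:
r = (x₁² − x₂²) / (2[(x₁cos θ₁ + e sin θ₁) − (x₂cos θ₂ + e sin θ₂)]) = 59.0003 → r = 59
L² = (x₁ − r cos θ₁)² + (r sin θ₁ − e)² = 90000.0168 → L = 300.0000 → L = 300
check at θ₃=312°: x = 335.7986 (printed 335.7986) ✓

r = 59, L = 300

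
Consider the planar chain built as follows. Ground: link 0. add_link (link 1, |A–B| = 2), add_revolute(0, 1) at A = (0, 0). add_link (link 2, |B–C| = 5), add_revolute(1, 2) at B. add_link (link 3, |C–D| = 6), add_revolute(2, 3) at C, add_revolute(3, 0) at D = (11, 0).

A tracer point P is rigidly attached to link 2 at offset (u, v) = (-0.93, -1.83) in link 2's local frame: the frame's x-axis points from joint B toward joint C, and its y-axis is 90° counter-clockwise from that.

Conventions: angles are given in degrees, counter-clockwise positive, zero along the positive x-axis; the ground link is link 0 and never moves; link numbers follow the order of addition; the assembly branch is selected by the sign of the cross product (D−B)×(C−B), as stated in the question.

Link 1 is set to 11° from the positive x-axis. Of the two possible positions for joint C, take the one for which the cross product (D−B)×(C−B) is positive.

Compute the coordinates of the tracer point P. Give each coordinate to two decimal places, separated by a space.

A=(0,0), D=(11.00,0)
B = A + 2.00·(cos11°, sin11°) = (1.9633, 0.3816)
|BD| = 9.0448
circle(B,5.00) ∩ circle(D,6.00): a=3.9143, h=3.1110
  candidates: C₊=(6.0053,3.3247) cross=28.138; C₋=(5.7428,-2.8917) cross=-28.138
  branch + wants cross > 0 → take C=(6.0053,3.3247) (cross=28.138)
ex = (C−B)/|BC| = (0.8084,0.5886); ey = (-0.5886,0.8084)
P = B + -0.93·ex + -1.83·ey = (2.2886,-1.6452)

2.29 -1.65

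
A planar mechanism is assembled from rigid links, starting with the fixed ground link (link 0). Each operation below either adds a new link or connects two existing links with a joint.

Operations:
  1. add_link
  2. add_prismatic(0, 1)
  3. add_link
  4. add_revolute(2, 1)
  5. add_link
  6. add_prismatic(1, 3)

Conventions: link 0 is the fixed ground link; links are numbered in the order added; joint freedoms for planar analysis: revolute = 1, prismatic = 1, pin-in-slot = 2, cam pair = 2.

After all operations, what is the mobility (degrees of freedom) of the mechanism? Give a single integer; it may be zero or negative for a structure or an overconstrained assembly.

(L,J1,J2)=(1,0,0); link0 fixed
link1: (2,0,0)
P 0-1 [J1]: (2,1,0)
link2: (3,1,0)
R 2-1 [J1]: (3,2,0)
link3: (4,2,0)
P 1-3 [J1]: (4,3,0)
Grübler: 3·3 − 2·3 − 0 = 3

M = 3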